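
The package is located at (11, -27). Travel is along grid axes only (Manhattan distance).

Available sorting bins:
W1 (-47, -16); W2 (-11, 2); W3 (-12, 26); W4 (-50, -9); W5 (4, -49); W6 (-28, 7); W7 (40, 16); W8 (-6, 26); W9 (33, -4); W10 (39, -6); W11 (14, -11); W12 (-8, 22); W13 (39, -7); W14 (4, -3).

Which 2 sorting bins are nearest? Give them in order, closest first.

W11, W5

Distances from (11, -27):
W1: |-58| + |11| = 58 + 11 = 69
W2: |-22| + |29| = 22 + 29 = 51
W3: |-23| + |53| = 23 + 53 = 76
W4: |-61| + |18| = 61 + 18 = 79
W5: |-7| + |-22| = 7 + 22 = 29
W6: |-39| + |34| = 39 + 34 = 73
W7: |29| + |43| = 29 + 43 = 72
W8: |-17| + |53| = 17 + 53 = 70
W9: |22| + |23| = 22 + 23 = 45
W10: |28| + |21| = 28 + 21 = 49
W11: |3| + |16| = 3 + 16 = 19
W12: |-19| + |49| = 19 + 49 = 68
W13: |28| + |20| = 28 + 20 = 48
W14: |-7| + |24| = 7 + 24 = 31
Sorted: W11 (19) < W5 (29) < W14 (31) < W9 (45) < …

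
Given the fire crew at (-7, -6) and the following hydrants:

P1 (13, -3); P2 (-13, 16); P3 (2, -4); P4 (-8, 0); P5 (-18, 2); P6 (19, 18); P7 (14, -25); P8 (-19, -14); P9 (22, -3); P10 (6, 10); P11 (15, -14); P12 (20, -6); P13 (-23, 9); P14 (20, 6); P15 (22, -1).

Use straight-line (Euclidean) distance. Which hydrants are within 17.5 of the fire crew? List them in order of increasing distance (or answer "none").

Distances from (-7, -6):
P1: √((20)² + (3)²) = √(400.000 + 9.000) = 20.2
P2: √((-6)² + (22)²) = √(36.000 + 484.000) = 22.8
P3: √((9)² + (2)²) = √(81.000 + 4.000) = 9.2
P4: √((-1)² + (6)²) = √(1.000 + 36.000) = 6.1
P5: √((-11)² + (8)²) = √(121.000 + 64.000) = 13.6
P6: √((26)² + (24)²) = √(676.000 + 576.000) = 35.4
P7: √((21)² + (-19)²) = √(441.000 + 361.000) = 28.3
P8: √((-12)² + (-8)²) = √(144.000 + 64.000) = 14.4
P9: √((29)² + (3)²) = √(841.000 + 9.000) = 29.2
P10: √((13)² + (16)²) = √(169.000 + 256.000) = 20.6
P11: √((22)² + (-8)²) = √(484.000 + 64.000) = 23.4
P12: √((27)² + (0)²) = √(729.000 + 0.000) = 27.0
P13: √((-16)² + (15)²) = √(256.000 + 225.000) = 21.9
P14: √((27)² + (12)²) = √(729.000 + 144.000) = 29.5
P15: √((29)² + (5)²) = √(841.000 + 25.000) = 29.4
Threshold 17.5: P4 (6.1), P3 (9.2), P5 (13.6), P8 (14.4) are within range.

P4, P3, P5, P8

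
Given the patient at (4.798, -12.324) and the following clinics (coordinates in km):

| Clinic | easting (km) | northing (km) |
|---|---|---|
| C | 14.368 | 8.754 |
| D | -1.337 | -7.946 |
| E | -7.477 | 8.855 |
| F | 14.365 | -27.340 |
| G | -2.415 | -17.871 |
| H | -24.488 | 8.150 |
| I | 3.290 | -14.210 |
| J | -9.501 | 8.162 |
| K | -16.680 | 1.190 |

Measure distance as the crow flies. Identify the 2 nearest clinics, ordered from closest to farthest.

I, D

Distances from (4.798, -12.324):
C: √((9.570)² + (21.078)²) = √(91.58490 + 444.28208) = 23.149 km
D: √((-6.135)² + (4.378)²) = √(37.63822 + 19.16688) = 7.537 km
E: √((-12.275)² + (21.179)²) = √(150.67562 + 448.55004) = 24.479 km
F: √((9.567)² + (-15.016)²) = √(91.52749 + 225.48026) = 17.805 km
G: √((-7.213)² + (-5.547)²) = √(52.02737 + 30.76921) = 9.099 km
H: √((-29.286)² + (20.474)²) = √(857.66980 + 419.18468) = 35.733 km
I: √((-1.508)² + (-1.886)²) = √(2.27406 + 3.55700) = 2.415 km
J: √((-14.299)² + (20.486)²) = √(204.46140 + 419.67620) = 24.983 km
K: √((-21.478)² + (13.514)²) = √(461.30448 + 182.62820) = 25.376 km
Sorted: I (2.415 km) < D (7.537 km) < G (9.099 km) < F (17.805 km) < …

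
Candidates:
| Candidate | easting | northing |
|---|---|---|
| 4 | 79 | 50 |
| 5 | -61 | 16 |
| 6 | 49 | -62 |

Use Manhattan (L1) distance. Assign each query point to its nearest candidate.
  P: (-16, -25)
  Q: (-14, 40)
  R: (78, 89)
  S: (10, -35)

P→5; Q→5; R→4; S→6

P at (-16, -25):
  4: 170
  5: 86
  6: 102
  → nearest: 5 (86)
Q at (-14, 40):
  4: 103
  5: 71
  6: 165
  → nearest: 5 (71)
R at (78, 89):
  4: 40
  5: 212
  6: 180
  → nearest: 4 (40)
S at (10, -35):
  4: 154
  5: 122
  6: 66
  → nearest: 6 (66)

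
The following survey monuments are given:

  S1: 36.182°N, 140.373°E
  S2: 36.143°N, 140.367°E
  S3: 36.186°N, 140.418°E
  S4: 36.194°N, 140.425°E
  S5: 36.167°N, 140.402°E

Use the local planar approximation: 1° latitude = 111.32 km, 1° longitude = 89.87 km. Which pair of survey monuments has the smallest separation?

Pairwise distances:
S1–S2: √((-0.039·111.32)² + (-0.006·89.87)²) = √(18.84845 + 0.29076) = 4.375 km
S1–S3: √((0.004·111.32)² + (0.045·89.87)²) = √(0.19827 + 16.35515) = 4.069 km
S1–S4: √((0.012·111.32)² + (0.052·89.87)²) = √(1.78447 + 21.83917) = 4.860 km
S1–S5: √((-0.015·111.32)² + (0.029·89.87)²) = √(2.78823 + 6.79243) = 3.095 km
S2–S3: √((0.043·111.32)² + (0.051·89.87)²) = √(22.91307 + 21.00728) = 6.627 km
S2–S4: √((0.051·111.32)² + (0.058·89.87)²) = √(32.23196 + 27.16974) = 7.707 km
S2–S5: √((0.024·111.32)² + (0.035·89.87)²) = √(7.13787 + 9.89386) = 4.127 km
S3–S4: √((0.008·111.32)² + (0.007·89.87)²) = √(0.79310 + 0.39575) = 1.090 km
S3–S5: √((-0.019·111.32)² + (-0.016·89.87)²) = √(4.47356 + 2.06761) = 2.558 km
S4–S5: √((-0.027·111.32)² + (-0.023·89.87)²) = √(9.03387 + 4.27253) = 3.648 km
Closest pair: S3–S4 at 1.090 km.

S3 and S4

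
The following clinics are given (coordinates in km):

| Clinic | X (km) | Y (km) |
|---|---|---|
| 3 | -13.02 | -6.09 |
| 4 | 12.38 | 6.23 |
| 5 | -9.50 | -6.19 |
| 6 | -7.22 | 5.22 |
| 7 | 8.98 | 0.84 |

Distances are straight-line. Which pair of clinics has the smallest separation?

3 and 5

Pairwise distances:
3–4: 28.23 km
3–5: 3.52 km
3–6: 12.71 km
3–7: 23.07 km
4–5: 25.16 km
4–6: 19.63 km
4–7: 6.37 km
5–6: 11.64 km
5–7: 19.77 km
6–7: 16.78 km
Closest pair: 3–5 at 3.52 km.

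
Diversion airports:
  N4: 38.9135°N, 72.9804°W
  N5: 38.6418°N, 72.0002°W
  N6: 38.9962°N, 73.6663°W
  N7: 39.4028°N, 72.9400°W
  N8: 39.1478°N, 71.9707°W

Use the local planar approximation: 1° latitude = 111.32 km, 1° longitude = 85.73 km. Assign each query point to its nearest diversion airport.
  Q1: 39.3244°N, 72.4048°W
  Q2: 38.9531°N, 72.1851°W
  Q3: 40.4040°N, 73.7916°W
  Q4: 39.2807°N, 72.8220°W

Q1→N8; Q2→N8; Q3→N7; Q4→N7

Q1 at 39.3244°N, 72.4048°W:
  N4: 67.2854 km
  N5: 83.5295 km
  N6: 114.1530 km
  N7: 46.7054 km
  N8: 42.0888 km
  → nearest: N8 (42.0888 km)
Q2 at 38.9531°N, 72.1851°W:
  N4: 68.3234 km
  N5: 38.1073 km
  N6: 127.0739 km
  N7: 81.8195 km
  N8: 28.4184 km
  → nearest: N8 (28.4184 km)
Q3 at 40.4040°N, 73.7916°W:
  N4: 179.9074 km
  N5: 249.1340 km
  N6: 157.0840 km
  N7: 133.2367 km
  N8: 209.5812 km
  → nearest: N7 (133.2367 km)
Q4 at 39.2807°N, 72.8220°W:
  N4: 43.0733 km
  N5: 100.1099 km
  N6: 79.0073 km
  N7: 16.9435 km
  N8: 74.4664 km
  → nearest: N7 (16.9435 km)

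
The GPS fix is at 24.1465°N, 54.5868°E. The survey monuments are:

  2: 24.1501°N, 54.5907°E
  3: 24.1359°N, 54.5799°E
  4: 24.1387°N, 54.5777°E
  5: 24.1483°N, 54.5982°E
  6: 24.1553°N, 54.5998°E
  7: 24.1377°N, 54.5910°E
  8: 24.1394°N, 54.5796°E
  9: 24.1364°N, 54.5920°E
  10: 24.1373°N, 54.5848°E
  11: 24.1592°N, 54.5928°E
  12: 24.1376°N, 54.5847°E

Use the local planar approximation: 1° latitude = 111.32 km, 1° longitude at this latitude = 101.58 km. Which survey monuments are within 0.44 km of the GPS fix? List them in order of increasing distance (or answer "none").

Distances from 24.1465°N, 54.5868°E:
2: √((0.0036·111.32)² + (0.0039·101.58)²) = √(0.160602 + 0.156944) = 0.5635 km
3: √((-0.0106·111.32)² + (-0.0069·101.58)²) = √(1.392381 + 0.491264) = 1.3725 km
4: √((-0.0078·111.32)² + (-0.0091·101.58)²) = √(0.753938 + 0.854475) = 1.2682 km
5: √((0.0018·111.32)² + (0.0114·101.58)²) = √(0.040151 + 1.340992) = 1.1752 km
6: √((0.0088·111.32)² + (0.0130·101.58)²) = √(0.959648 + 1.743826) = 1.6442 km
7: √((-0.0088·111.32)² + (0.0042·101.58)²) = √(0.959648 + 0.182018) = 1.0685 km
8: √((-0.0071·111.32)² + (-0.0072·101.58)²) = √(0.624688 + 0.534911) = 1.0768 km
9: √((-0.0101·111.32)² + (0.0052·101.58)²) = √(1.264122 + 0.279012) = 1.2422 km
10: √((-0.0092·111.32)² + (-0.0020·101.58)²) = √(1.048871 + 0.041274) = 1.0441 km
11: √((0.0127·111.32)² + (0.0060·101.58)²) = √(1.998729 + 0.371466) = 1.5395 km
12: √((-0.0089·111.32)² + (-0.0021·101.58)²) = √(0.981582 + 0.045505) = 1.0135 km
Threshold 0.44 km: none within range.

none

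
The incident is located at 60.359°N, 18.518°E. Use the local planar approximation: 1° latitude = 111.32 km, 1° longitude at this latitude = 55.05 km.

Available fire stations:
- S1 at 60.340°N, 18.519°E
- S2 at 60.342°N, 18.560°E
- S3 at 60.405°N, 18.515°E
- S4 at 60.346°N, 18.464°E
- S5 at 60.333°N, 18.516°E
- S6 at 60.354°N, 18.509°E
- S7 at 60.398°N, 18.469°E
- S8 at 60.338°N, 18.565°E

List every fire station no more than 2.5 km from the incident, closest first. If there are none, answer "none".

Distances from 60.359°N, 18.518°E:
S1: √((-0.019·111.32)² + (0.001·55.05)²) = √(4.47356 + 0.00303) = 2.116 km
S2: √((-0.017·111.32)² + (0.042·55.05)²) = √(3.58133 + 5.34581) = 2.988 km
S3: √((0.046·111.32)² + (-0.003·55.05)²) = √(26.22177 + 0.02727) = 5.123 km
S4: √((-0.013·111.32)² + (-0.054·55.05)²) = √(2.09427 + 8.83695) = 3.306 km
S5: √((-0.026·111.32)² + (-0.002·55.05)²) = √(8.37709 + 0.01212) = 2.896 km
S6: √((-0.005·111.32)² + (-0.009·55.05)²) = √(0.30980 + 0.24547) = 0.745 km
S7: √((0.039·111.32)² + (-0.049·55.05)²) = √(18.84845 + 7.27624) = 5.111 km
S8: √((-0.021·111.32)² + (0.047·55.05)²) = √(5.46493 + 6.69438) = 3.487 km
Threshold 2.5 km: S6 (0.745 km), S1 (2.116 km) are within range.

S6, S1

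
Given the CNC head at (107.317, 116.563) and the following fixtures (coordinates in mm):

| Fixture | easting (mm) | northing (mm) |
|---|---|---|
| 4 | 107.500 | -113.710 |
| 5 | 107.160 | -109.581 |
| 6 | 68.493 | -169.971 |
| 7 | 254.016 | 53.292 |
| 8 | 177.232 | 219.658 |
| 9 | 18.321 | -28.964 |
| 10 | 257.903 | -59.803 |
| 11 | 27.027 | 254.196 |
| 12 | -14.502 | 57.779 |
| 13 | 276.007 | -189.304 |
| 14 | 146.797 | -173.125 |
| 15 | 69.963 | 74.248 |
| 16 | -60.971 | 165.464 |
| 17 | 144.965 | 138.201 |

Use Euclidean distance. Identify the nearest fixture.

Distances from (107.317, 116.563):
4: √((0.183)² + (-230.273)²) = √(0.03349 + 53025.65453) = 230.273 mm
5: √((-0.157)² + (-226.144)²) = √(0.02465 + 51141.10874) = 226.144 mm
6: √((-38.824)² + (-286.534)²) = √(1507.30298 + 82101.73316) = 289.152 mm
7: √((146.699)² + (-63.271)²) = √(21520.59660 + 4003.21944) = 159.762 mm
8: √((69.915)² + (103.095)²) = √(4888.10723 + 10628.57902) = 124.566 mm
9: √((-88.996)² + (-145.527)²) = √(7920.28802 + 21178.10773) = 170.583 mm
10: √((150.586)² + (-176.366)²) = √(22676.14340 + 31104.96596) = 231.908 mm
11: √((-80.290)² + (137.633)²) = √(6446.48410 + 18942.84269) = 159.340 mm
12: √((-121.819)² + (-58.784)²) = √(14839.86876 + 3455.55866) = 135.261 mm
13: √((168.690)² + (-305.867)²) = √(28456.31610 + 93554.62169) = 349.301 mm
14: √((39.480)² + (-289.688)²) = √(1558.67040 + 83919.13734) = 292.366 mm
15: √((-37.354)² + (-42.315)²) = √(1395.32132 + 1790.55922) = 56.444 mm
16: √((-168.288)² + (48.901)²) = √(28320.85094 + 2391.30780) = 175.249 mm
17: √((37.648)² + (21.638)²) = √(1417.37190 + 468.20304) = 43.423 mm
Minimum: 17 at 43.423 mm.

17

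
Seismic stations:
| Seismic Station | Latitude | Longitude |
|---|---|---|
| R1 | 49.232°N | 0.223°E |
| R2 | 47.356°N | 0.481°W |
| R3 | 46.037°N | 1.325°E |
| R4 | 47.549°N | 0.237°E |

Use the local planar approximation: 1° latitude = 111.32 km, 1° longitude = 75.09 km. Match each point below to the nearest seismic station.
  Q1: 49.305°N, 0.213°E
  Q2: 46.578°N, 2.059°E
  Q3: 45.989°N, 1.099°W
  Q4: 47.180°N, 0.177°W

Q1→R1; Q2→R3; Q3→R2; Q4→R2

Q1 at 49.305°N, 0.213°E:
  R1: √((-0.073·111.32)² + (0.010·75.09)²) = √(66.03773 + 0.56385) = 8.161 km
  R2: √((-1.949·111.32)² + (-0.694·75.09)²) = √(47072.80451 + 2715.70849) = 223.133 km
  R3: √((-3.268·111.32)² + (1.112·75.09)²) = √(132345.89981 + 6972.26336) = 373.253 km
  R4: √((-1.756·111.32)² + (0.024·75.09)²) = √(38211.61721 + 3.24778) = 195.486 km
  → nearest: R1 (8.161 km)
Q2 at 46.578°N, 2.059°E:
  R1: √((2.654·111.32)² + (-1.836·75.09)²) = √(87286.73170 + 19006.82440) = 326.027 km
  R2: √((0.778·111.32)² + (-2.540·75.09)²) = √(7500.76552 + 36377.39886) = 209.471 km
  R3: √((-0.541·111.32)² + (-0.734·75.09)²) = √(3626.94463 + 3037.78007) = 81.638 km
  R4: √((0.971·111.32)² + (-1.822·75.09)²) = √(11683.81993 + 18718.06512) = 174.361 km
  → nearest: R3 (81.638 km)
Q3 at 45.989°N, 1.099°W:
  R1: √((3.243·111.32)² + (1.322·75.09)²) = √(130328.76884 + 9854.33039) = 374.410 km
  R2: √((1.367·111.32)² + (0.618·75.09)²) = √(23157.06019 + 2153.48157) = 159.093 km
  R3: √((0.048·111.32)² + (2.424·75.09)²) = √(28.55150 + 33130.61057) = 182.097 km
  R4: √((1.560·111.32)² + (1.336·75.09)²) = √(30157.51774 + 10064.15055) = 200.553 km
  → nearest: R2 (159.093 km)
Q4 at 47.180°N, 0.177°W:
  R1: √((2.052·111.32)² + (0.400·75.09)²) = √(52179.64357 + 902.16130) = 230.395 km
  R2: √((0.176·111.32)² + (-0.304·75.09)²) = √(383.85900 + 521.08836) = 30.082 km
  R3: √((-1.143·111.32)² + (1.502·75.09)²) = √(16189.70205 + 12720.49683) = 170.030 km
  R4: √((0.369·111.32)² + (0.414·75.09)²) = √(1687.32650 + 966.41773) = 51.515 km
  → nearest: R2 (30.082 km)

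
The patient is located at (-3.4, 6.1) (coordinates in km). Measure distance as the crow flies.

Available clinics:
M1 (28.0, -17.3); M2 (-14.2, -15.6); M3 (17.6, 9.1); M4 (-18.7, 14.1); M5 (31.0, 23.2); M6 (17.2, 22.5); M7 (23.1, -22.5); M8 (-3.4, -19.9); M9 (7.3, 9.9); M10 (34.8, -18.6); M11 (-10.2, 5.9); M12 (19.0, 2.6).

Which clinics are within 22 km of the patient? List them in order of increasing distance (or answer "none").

M11, M9, M4, M3

Distances from (-3.4, 6.1):
M1: √((31.4)² + (-23.4)²) = √(985.960 + 547.560) = 39.2 km
M2: √((-10.8)² + (-21.7)²) = √(116.640 + 470.890) = 24.2 km
M3: √((21.0)² + (3.0)²) = √(441.000 + 9.000) = 21.2 km
M4: √((-15.3)² + (8.0)²) = √(234.090 + 64.000) = 17.3 km
M5: √((34.4)² + (17.1)²) = √(1183.360 + 292.410) = 38.4 km
M6: √((20.6)² + (16.4)²) = √(424.360 + 268.960) = 26.3 km
M7: √((26.5)² + (-28.6)²) = √(702.250 + 817.960) = 39.0 km
M8: √((0.0)² + (-26.0)²) = √(0.000 + 676.000) = 26.0 km
M9: √((10.7)² + (3.8)²) = √(114.490 + 14.440) = 11.4 km
M10: √((38.2)² + (-24.7)²) = √(1459.240 + 610.090) = 45.5 km
M11: √((-6.8)² + (-0.2)²) = √(46.240 + 0.040) = 6.8 km
M12: √((22.4)² + (-3.5)²) = √(501.760 + 12.250) = 22.7 km
Threshold 22 km: M11 (6.8 km), M9 (11.4 km), M4 (17.3 km), M3 (21.2 km) are within range.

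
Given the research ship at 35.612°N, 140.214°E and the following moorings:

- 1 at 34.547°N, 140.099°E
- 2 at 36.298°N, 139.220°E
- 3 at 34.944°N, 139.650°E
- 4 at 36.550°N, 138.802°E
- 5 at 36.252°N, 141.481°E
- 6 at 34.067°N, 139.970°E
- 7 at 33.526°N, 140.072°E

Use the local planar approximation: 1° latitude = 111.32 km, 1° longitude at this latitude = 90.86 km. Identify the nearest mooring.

3

Distances from 35.612°N, 140.214°E:
1: √((-1.065·111.32)² + (-0.115·90.86)²) = √(14055.47771 + 109.17951) = 119.015 km
2: √((0.686·111.32)² + (-0.994·90.86)²) = √(5831.69264 + 8156.77032) = 118.273 km
3: √((-0.668·111.32)² + (-0.564·90.86)²) = √(5529.67135 + 2626.05412) = 90.309 km
4: √((0.938·111.32)² + (-1.412·90.86)²) = √(10903.15214 + 16459.43254) = 165.416 km
5: √((0.640·111.32)² + (1.267·90.86)²) = √(5075.82153 + 13252.52691) = 135.382 km
6: √((-1.545·111.32)² + (-0.244·90.86)²) = √(29580.35371 + 491.50181) = 173.412 km
7: √((-2.086·111.32)² + (-0.142·90.86)²) = √(53923.11887 + 166.46470) = 232.572 km
Minimum: 3 at 90.309 km.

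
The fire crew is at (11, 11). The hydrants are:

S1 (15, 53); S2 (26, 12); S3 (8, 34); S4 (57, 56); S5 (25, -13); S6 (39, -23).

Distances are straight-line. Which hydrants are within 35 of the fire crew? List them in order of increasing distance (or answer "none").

S2, S3, S5

Distances from (11, 11):
S1: √((4)² + (42)²) = √(16.000 + 1764.000) = 42.2
S2: √((15)² + (1)²) = √(225.000 + 1.000) = 15.0
S3: √((-3)² + (23)²) = √(9.000 + 529.000) = 23.2
S4: √((46)² + (45)²) = √(2116.000 + 2025.000) = 64.4
S5: √((14)² + (-24)²) = √(196.000 + 576.000) = 27.8
S6: √((28)² + (-34)²) = √(784.000 + 1156.000) = 44.0
Threshold 35: S2 (15.0), S3 (23.2), S5 (27.8) are within range.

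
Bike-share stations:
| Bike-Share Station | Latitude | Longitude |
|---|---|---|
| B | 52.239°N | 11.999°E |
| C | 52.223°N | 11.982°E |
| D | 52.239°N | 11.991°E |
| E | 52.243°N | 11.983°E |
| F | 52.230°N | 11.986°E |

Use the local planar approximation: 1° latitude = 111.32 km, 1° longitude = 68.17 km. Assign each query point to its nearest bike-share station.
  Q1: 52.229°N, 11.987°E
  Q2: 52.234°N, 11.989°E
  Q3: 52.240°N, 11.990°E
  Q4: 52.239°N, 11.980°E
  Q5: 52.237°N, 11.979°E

Q1 at 52.229°N, 11.987°E:
  B: 1.381450 km
  C: 0.749864 km
  D: 1.146110 km
  E: 1.582155 km
  F: 0.130535 km
  → nearest: F (0.130535 km)
Q2 at 52.234°N, 11.989°E:
  B: 0.880067 km
  C: 1.314214 km
  D: 0.573055 km
  E: 1.082156 km
  F: 0.489999 km
  → nearest: F (0.489999 km)
Q3 at 52.240°N, 11.990°E:
  B: 0.623547 km
  C: 1.969453 km
  D: 0.130535 km
  E: 0.582443 km
  F: 1.146110 km
  → nearest: D (0.130535 km)
Q4 at 52.239°N, 11.980°E:
  B: 1.295230 km
  C: 1.786331 km
  D: 0.749870 km
  E: 0.489999 km
  F: 1.082156 km
  → nearest: E (0.489999 km)
Q5 at 52.237°N, 11.979°E:
  B: 1.381459 km
  C: 1.571841 km
  D: 0.847796 km
  E: 0.721437 km
  F: 0.913742 km
  → nearest: E (0.721437 km)

Q1→F; Q2→F; Q3→D; Q4→E; Q5→E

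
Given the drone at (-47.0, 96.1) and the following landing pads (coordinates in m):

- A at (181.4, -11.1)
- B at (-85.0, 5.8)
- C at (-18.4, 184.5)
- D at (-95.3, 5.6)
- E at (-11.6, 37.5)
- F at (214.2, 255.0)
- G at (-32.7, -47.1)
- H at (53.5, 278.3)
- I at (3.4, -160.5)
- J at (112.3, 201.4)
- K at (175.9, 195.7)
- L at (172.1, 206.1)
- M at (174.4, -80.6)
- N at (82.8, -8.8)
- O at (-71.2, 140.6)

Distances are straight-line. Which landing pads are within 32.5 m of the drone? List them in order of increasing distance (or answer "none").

Distances from (-47.0, 96.1):
A: √((228.4)² + (-107.2)²) = √(52166.560 + 11491.840) = 252.3 m
B: √((-38.0)² + (-90.3)²) = √(1444.000 + 8154.090) = 98.0 m
C: √((28.6)² + (88.4)²) = √(817.960 + 7814.560) = 92.9 m
D: √((-48.3)² + (-90.5)²) = √(2332.890 + 8190.250) = 102.6 m
E: √((35.4)² + (-58.6)²) = √(1253.160 + 3433.960) = 68.5 m
F: √((261.2)² + (158.9)²) = √(68225.440 + 25249.210) = 305.7 m
G: √((14.3)² + (-143.2)²) = √(204.490 + 20506.240) = 143.9 m
H: √((100.5)² + (182.2)²) = √(10100.250 + 33196.840) = 208.1 m
I: √((50.4)² + (-256.6)²) = √(2540.160 + 65843.560) = 261.5 m
J: √((159.3)² + (105.3)²) = √(25376.490 + 11088.090) = 191.0 m
K: √((222.9)² + (99.6)²) = √(49684.410 + 9920.160) = 244.1 m
L: √((219.1)² + (110.0)²) = √(48004.810 + 12100.000) = 245.2 m
M: √((221.4)² + (-176.7)²) = √(49017.960 + 31222.890) = 283.3 m
N: √((129.8)² + (-104.9)²) = √(16848.040 + 11004.010) = 166.9 m
O: √((-24.2)² + (44.5)²) = √(585.640 + 1980.250) = 50.7 m
Threshold 32.5 m: none within range.

none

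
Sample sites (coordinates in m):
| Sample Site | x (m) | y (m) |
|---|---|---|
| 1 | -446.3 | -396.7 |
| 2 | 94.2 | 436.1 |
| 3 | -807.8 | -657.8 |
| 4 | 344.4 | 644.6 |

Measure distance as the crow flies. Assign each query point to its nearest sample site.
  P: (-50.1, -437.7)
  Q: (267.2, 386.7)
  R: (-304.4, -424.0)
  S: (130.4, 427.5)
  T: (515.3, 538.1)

P→1; Q→2; R→1; S→2; T→4

P at (-50.1, -437.7):
  1: 398.3 m
  2: 885.6 m
  3: 789.0 m
  4: 1152.0 m
  → nearest: 1 (398.3 m)
Q at (267.2, 386.7):
  1: 1059.6 m
  2: 179.9 m
  3: 1498.9 m
  4: 269.2 m
  → nearest: 2 (179.9 m)
R at (-304.4, -424.0):
  1: 144.5 m
  2: 948.0 m
  3: 555.0 m
  4: 1250.1 m
  → nearest: 1 (144.5 m)
S at (130.4, 427.5):
  1: 1005.9 m
  2: 37.2 m
  3: 1434.6 m
  4: 304.8 m
  → nearest: 2 (37.2 m)
T at (515.3, 538.1):
  1: 1341.1 m
  2: 433.3 m
  3: 1783.5 m
  4: 201.4 m
  → nearest: 4 (201.4 m)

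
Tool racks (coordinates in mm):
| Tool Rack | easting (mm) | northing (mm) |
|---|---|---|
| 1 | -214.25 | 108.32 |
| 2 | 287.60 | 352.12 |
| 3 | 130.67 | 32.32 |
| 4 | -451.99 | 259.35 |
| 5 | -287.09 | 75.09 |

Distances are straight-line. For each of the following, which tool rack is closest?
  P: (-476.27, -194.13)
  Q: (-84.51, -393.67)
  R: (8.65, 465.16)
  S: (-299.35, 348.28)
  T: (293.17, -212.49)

P→5; Q→3; R→2; S→4; T→3

P at (-476.27, -194.13):
  1: √((262.02)² + (302.45)²) = √(68654.4804 + 91476.0025) = 400.16 mm
  2: √((763.87)² + (546.25)²) = √(583497.3769 + 298389.0625) = 939.09 mm
  3: √((606.94)² + (226.45)²) = √(368376.1636 + 51279.6025) = 647.81 mm
  4: √((24.28)² + (453.48)²) = √(589.5184 + 205644.1104) = 454.13 mm
  5: √((189.18)² + (269.22)²) = √(35789.0724 + 72479.4084) = 329.04 mm
  → nearest: 5 (329.04 mm)
Q at (-84.51, -393.67):
  1: √((-129.74)² + (501.99)²) = √(16832.4676 + 251993.9601) = 518.48 mm
  2: √((372.11)² + (745.79)²) = √(138465.8521 + 556202.7241) = 833.47 mm
  3: √((215.18)² + (425.99)²) = √(46302.4324 + 181467.4801) = 477.25 mm
  4: √((-367.48)² + (653.02)²) = √(135041.5504 + 426435.1204) = 749.32 mm
  5: √((-202.58)² + (468.76)²) = √(41038.6564 + 219735.9376) = 510.66 mm
  → nearest: 3 (477.25 mm)
R at (8.65, 465.16):
  1: √((-222.90)² + (-356.84)²) = √(49684.4100 + 127334.7856) = 420.74 mm
  2: √((278.95)² + (-113.04)²) = √(77813.1025 + 12778.0416) = 300.98 mm
  3: √((122.02)² + (-432.84)²) = √(14888.8804 + 187350.4656) = 449.71 mm
  4: √((-460.64)² + (-205.81)²) = √(212189.2096 + 42357.7561) = 504.53 mm
  5: √((-295.74)² + (-390.07)²) = √(87462.1476 + 152154.6049) = 489.51 mm
  → nearest: 2 (300.98 mm)
S at (-299.35, 348.28):
  1: √((85.10)² + (-239.96)²) = √(7242.0100 + 57580.8016) = 254.60 mm
  2: √((586.95)² + (3.84)²) = √(344510.3025 + 14.7456) = 586.96 mm
  3: √((430.02)² + (-315.96)²) = √(184917.2004 + 99830.7216) = 533.62 mm
  4: √((-152.64)² + (-88.93)²) = √(23298.9696 + 7908.5449) = 176.66 mm
  5: √((12.26)² + (-273.19)²) = √(150.3076 + 74632.7761) = 273.46 mm
  → nearest: 4 (176.66 mm)
T at (293.17, -212.49):
  1: √((-507.42)² + (320.81)²) = √(257475.0564 + 102919.0561) = 600.33 mm
  2: √((-5.57)² + (564.61)²) = √(31.0249 + 318784.4521) = 564.64 mm
  3: √((-162.50)² + (244.81)²) = √(26406.2500 + 59931.9361) = 293.83 mm
  4: √((-745.16)² + (471.84)²) = √(555263.4256 + 222632.9856) = 881.98 mm
  5: √((-580.26)² + (287.58)²) = √(336701.6676 + 82702.2564) = 647.61 mm
  → nearest: 3 (293.83 mm)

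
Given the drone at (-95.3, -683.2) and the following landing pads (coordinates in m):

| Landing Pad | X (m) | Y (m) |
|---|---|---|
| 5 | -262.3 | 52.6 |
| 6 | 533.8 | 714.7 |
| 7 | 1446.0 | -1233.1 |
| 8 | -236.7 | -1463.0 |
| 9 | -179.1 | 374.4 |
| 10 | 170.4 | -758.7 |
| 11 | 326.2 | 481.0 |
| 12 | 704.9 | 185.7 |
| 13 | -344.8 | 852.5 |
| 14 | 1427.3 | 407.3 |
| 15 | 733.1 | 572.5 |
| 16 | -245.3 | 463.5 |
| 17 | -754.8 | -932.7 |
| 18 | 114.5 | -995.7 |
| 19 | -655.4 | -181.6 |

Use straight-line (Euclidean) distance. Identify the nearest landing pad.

10

Distances from (-95.3, -683.2):
5: 754.5 m
6: 1532.9 m
7: 1636.5 m
8: 792.5 m
9: 1060.9 m
10: 276.2 m
11: 1238.2 m
12: 1181.2 m
13: 1555.8 m
14: 1872.8 m
15: 1504.3 m
16: 1156.5 m
17: 705.1 m
18: 376.4 m
19: 751.9 m
Minimum: 10 at 276.2 m.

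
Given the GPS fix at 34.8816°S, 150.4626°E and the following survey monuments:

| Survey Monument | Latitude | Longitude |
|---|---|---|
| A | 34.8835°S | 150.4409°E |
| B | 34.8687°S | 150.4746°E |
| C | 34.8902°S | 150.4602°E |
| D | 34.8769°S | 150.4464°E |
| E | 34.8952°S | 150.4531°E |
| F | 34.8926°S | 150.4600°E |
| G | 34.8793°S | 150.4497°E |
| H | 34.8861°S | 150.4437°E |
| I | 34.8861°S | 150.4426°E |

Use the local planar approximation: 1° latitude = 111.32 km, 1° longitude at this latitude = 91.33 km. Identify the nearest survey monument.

Distances from 34.8816°S, 150.4626°E:
A: 1.9931 km
B: 1.8065 km
C: 0.9821 km
D: 1.5693 km
E: 1.7449 km
F: 1.2473 km
G: 1.2057 km
H: 1.7974 km
I: 1.8940 km
Minimum: C at 0.9821 km.

C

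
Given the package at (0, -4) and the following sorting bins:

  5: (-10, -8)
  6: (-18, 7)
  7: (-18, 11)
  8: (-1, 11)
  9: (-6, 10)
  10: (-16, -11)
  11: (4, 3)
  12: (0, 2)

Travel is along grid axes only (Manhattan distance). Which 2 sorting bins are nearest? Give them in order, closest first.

Distances from (0, -4):
5: |-10| + |-4| = 10 + 4 = 14
6: |-18| + |11| = 18 + 11 = 29
7: |-18| + |15| = 18 + 15 = 33
8: |-1| + |15| = 1 + 15 = 16
9: |-6| + |14| = 6 + 14 = 20
10: |-16| + |-7| = 16 + 7 = 23
11: |4| + |7| = 4 + 7 = 11
12: |0| + |6| = 0 + 6 = 6
Sorted: 12 (6) < 11 (11) < 5 (14) < 8 (16) < …

12, 11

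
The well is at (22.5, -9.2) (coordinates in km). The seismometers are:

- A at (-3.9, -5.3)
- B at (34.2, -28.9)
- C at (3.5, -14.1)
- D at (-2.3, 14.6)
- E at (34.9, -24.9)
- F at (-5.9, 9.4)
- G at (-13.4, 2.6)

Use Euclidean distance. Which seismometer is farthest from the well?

Distances from (22.5, -9.2):
A: √((-26.4)² + (3.9)²) = √(696.960 + 15.210) = 26.7 km
B: √((11.7)² + (-19.7)²) = √(136.890 + 388.090) = 22.9 km
C: √((-19.0)² + (-4.9)²) = √(361.000 + 24.010) = 19.6 km
D: √((-24.8)² + (23.8)²) = √(615.040 + 566.440) = 34.4 km
E: √((12.4)² + (-15.7)²) = √(153.760 + 246.490) = 20.0 km
F: √((-28.4)² + (18.6)²) = √(806.560 + 345.960) = 33.9 km
G: √((-35.9)² + (11.8)²) = √(1288.810 + 139.240) = 37.8 km
Maximum: G at 37.8 km.

G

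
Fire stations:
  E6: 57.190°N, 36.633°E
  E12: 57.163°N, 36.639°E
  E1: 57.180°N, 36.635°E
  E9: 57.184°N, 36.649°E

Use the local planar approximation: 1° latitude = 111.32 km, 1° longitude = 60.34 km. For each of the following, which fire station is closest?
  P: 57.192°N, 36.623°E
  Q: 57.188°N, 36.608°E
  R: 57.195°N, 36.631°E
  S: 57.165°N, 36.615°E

P→E6; Q→E6; R→E6; S→E12

P at 57.192°N, 36.623°E:
  E6: 0.643 km
  E12: 3.370 km
  E1: 1.519 km
  E9: 1.804 km
  → nearest: E6 (0.643 km)
Q at 57.188°N, 36.608°E:
  E6: 1.525 km
  E12: 3.353 km
  E1: 1.857 km
  E9: 2.514 km
  → nearest: E6 (1.525 km)
R at 57.195°N, 36.631°E:
  E6: 0.570 km
  E12: 3.595 km
  E1: 1.687 km
  E9: 1.637 km
  → nearest: E6 (0.570 km)
S at 57.165°N, 36.615°E:
  E6: 2.987 km
  E12: 1.465 km
  E1: 2.060 km
  E9: 2.947 km
  → nearest: E12 (1.465 km)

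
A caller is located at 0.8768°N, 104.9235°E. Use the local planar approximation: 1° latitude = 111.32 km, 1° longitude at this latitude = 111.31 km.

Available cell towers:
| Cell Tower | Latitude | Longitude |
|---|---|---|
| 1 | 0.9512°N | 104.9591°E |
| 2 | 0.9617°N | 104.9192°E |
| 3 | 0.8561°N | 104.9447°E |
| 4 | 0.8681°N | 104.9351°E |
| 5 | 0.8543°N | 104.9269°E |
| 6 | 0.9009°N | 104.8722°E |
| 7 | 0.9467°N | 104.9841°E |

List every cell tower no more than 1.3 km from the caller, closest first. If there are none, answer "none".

none

Distances from 0.8768°N, 104.9235°E:
1: 9.1814 km
2: 9.4632 km
3: 3.2982 km
4: 1.6140 km
5: 2.5331 km
6: 6.3090 km
7: 10.2980 km
Threshold 1.3 km: none within range.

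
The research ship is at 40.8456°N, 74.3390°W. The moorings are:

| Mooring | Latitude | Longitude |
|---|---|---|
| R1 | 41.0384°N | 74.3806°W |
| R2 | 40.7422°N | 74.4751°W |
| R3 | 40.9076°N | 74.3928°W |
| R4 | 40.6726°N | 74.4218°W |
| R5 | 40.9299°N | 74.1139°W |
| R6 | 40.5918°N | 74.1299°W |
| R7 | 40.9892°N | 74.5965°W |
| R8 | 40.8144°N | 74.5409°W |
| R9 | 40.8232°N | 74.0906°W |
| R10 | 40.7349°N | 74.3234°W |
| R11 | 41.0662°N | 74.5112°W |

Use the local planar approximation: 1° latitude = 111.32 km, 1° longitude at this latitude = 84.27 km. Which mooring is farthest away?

Distances from 40.8456°N, 74.3390°W:
R1: √((0.1928·111.32)² + (-0.0416·84.27)²) = √(460.638735 + 12.289456) = 21.7469 km
R2: √((-0.1034·111.32)² + (-0.1361·84.27)²) = √(132.491334 + 131.541333) = 16.2491 km
R3: √((0.0620·111.32)² + (-0.0538·84.27)²) = √(47.635395 + 20.554671) = 8.2577 km
R4: √((-0.1730·111.32)² + (-0.0828·84.27)²) = √(370.884430 + 48.686288) = 20.4834 km
R5: √((0.0843·111.32)² + (0.2251·84.27)²) = √(88.064636 + 359.829676) = 21.1635 km
R6: √((-0.2538·111.32)² + (0.2091·84.27)²) = √(798.232913 + 310.494601) = 33.2976 km
R7: √((0.1436·111.32)² + (-0.2575·84.27)²) = √(255.537873 + 470.869385) = 26.9519 km
R8: √((-0.0312·111.32)² + (-0.2019·84.27)²) = √(12.063007 + 289.480041) = 17.3650 km
R9: √((-0.0224·111.32)² + (0.2484·84.27)²) = √(6.217881 + 438.176590) = 21.0807 km
R10: √((-0.1107·111.32)² + (0.0156·84.27)²) = √(151.859385 + 1.728205) = 12.3930 km
R11: √((0.2206·111.32)² + (-0.1722·84.27)²) = √(603.055679 + 210.577654) = 28.5243 km
Maximum: R6 at 33.2976 km.

R6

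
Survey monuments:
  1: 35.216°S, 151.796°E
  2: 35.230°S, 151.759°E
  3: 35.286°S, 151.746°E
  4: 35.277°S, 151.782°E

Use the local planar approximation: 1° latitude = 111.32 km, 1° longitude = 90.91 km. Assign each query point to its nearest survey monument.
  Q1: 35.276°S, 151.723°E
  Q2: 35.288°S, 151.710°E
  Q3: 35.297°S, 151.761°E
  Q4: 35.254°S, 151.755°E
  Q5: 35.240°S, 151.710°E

Q1→3; Q2→3; Q3→3; Q4→2; Q5→2

Q1 at 35.276°S, 151.723°E:
  1: 9.415621 km
  2: 6.077231 km
  3: 2.368798 km
  4: 5.364845 km
  → nearest: 3 (2.368798 km)
Q2 at 35.288°S, 151.710°E:
  1: 11.196698 km
  2: 7.844140 km
  3: 3.280324 km
  4: 6.659075 km
  → nearest: 3 (3.280324 km)
Q3 at 35.297°S, 151.761°E:
  1: 9.561852 km
  2: 7.460656 km
  3: 1.832755 km
  4: 2.932841 km
  → nearest: 3 (1.832755 km)
Q4 at 35.254°S, 151.755°E:
  1: 5.638004 km
  2: 2.696314 km
  3: 3.654995 km
  4: 3.546880 km
  → nearest: 2 (2.696314 km)
Q5 at 35.240°S, 151.710°E:
  1: 8.262146 km
  2: 4.591578 km
  3: 6.077231 km
  4: 7.733607 km
  → nearest: 2 (4.591578 km)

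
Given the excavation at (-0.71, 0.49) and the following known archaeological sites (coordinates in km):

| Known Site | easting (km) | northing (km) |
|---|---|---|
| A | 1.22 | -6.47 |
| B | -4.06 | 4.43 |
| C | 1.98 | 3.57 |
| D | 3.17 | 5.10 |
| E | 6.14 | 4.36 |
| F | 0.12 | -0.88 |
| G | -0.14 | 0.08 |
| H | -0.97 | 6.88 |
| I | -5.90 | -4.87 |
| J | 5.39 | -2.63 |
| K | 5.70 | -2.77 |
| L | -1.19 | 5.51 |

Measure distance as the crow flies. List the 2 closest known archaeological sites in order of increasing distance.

Distances from (-0.71, 0.49):
A: √((1.93)² + (-6.96)²) = √(3.7249 + 48.4416) = 7.22 km
B: √((-3.35)² + (3.94)²) = √(11.2225 + 15.5236) = 5.17 km
C: √((2.69)² + (3.08)²) = √(7.2361 + 9.4864) = 4.09 km
D: √((3.88)² + (4.61)²) = √(15.0544 + 21.2521) = 6.03 km
E: √((6.85)² + (3.87)²) = √(46.9225 + 14.9769) = 7.87 km
F: √((0.83)² + (-1.37)²) = √(0.6889 + 1.8769) = 1.60 km
G: √((0.57)² + (-0.41)²) = √(0.3249 + 0.1681) = 0.70 km
H: √((-0.26)² + (6.39)²) = √(0.0676 + 40.8321) = 6.40 km
I: √((-5.19)² + (-5.36)²) = √(26.9361 + 28.7296) = 7.46 km
J: √((6.10)² + (-3.12)²) = √(37.2100 + 9.7344) = 6.85 km
K: √((6.41)² + (-3.26)²) = √(41.0881 + 10.6276) = 7.19 km
L: √((-0.48)² + (5.02)²) = √(0.2304 + 25.2004) = 5.04 km
Sorted: G (0.70 km) < F (1.60 km) < C (4.09 km) < L (5.04 km) < …

G, F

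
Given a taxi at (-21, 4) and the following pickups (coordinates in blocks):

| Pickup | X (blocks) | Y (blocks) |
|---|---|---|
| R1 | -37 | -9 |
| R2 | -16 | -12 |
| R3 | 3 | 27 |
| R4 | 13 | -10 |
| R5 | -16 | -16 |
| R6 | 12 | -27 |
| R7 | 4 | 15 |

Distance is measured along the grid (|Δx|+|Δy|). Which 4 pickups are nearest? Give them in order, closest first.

R2, R5, R1, R7

Distances from (-21, 4):
R1: 29 blocks
R2: 21 blocks
R3: 47 blocks
R4: 48 blocks
R5: 25 blocks
R6: 64 blocks
R7: 36 blocks
Sorted: R2 (21 blocks) < R5 (25 blocks) < R1 (29 blocks) < R7 (36 blocks) < R3 (47 blocks) < R4 (48 blocks) < …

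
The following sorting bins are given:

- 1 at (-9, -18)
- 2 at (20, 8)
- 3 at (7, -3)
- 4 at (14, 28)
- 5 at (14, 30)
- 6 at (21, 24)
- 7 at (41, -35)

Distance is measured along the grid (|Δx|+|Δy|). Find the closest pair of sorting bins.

4 and 5

Pairwise distances:
4–5: 2
4–6: 11
5–6: 13
2–6: 17
2–3: 24
2–4: 26
2–5: 28
1–3: 31
3–4: 38
3–5: 40
3–6: 41
1–2: 55
2–7: 64
3–7: 66
1–7: 67
1–4: 69
1–5: 71
1–6: 72
6–7: 79
4–7: 90
5–7: 92
Closest pair: 4–5 at 2.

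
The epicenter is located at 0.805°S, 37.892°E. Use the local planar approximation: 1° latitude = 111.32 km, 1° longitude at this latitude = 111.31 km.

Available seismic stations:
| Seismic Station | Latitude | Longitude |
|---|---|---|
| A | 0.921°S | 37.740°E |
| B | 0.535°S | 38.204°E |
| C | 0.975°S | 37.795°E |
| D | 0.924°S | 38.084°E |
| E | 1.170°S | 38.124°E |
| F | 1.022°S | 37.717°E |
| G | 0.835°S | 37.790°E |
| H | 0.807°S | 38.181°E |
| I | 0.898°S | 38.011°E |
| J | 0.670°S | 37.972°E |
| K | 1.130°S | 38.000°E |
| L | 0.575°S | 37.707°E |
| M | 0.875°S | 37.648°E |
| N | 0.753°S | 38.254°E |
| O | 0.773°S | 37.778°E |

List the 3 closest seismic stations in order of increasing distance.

G, O, I

Distances from 0.805°S, 37.892°E:
A: √((-0.116·111.32)² + (-0.152·111.31)²) = √(166.74867 + 286.25662) = 21.284 km
B: √((0.270·111.32)² + (0.312·111.31)²) = √(903.38718 + 1206.08399) = 45.929 km
C: √((-0.170·111.32)² + (-0.097·111.31)²) = √(358.13292 + 116.57672) = 21.788 km
D: √((-0.119·111.32)² + (0.192·111.31)²) = √(175.48513 + 456.74187) = 25.144 km
E: √((-0.365·111.32)² + (0.232·111.31)²) = √(1650.94317 + 666.87484) = 48.144 km
F: √((-0.217·111.32)² + (-0.175·111.31)²) = √(583.53359 + 379.44118) = 31.032 km
G: √((-0.030·111.32)² + (-0.102·111.31)²) = √(11.15293 + 128.90469) = 11.835 km
H: √((-0.002·111.32)² + (0.289·111.31)²) = √(0.04957 + 1034.81818) = 32.169 km
I: √((-0.093·111.32)² + (0.119·111.31)²) = √(107.17964 + 175.45360) = 16.812 km
J: √((0.135·111.32)² + (0.080·111.31)²) = √(225.84680 + 79.29546) = 17.468 km
K: √((-0.325·111.32)² + (0.108·111.31)²) = √(1308.92004 + 144.51598) = 38.124 km
L: √((0.230·111.32)² + (-0.185·111.31)²) = √(655.54433 + 424.04488) = 32.857 km
M: √((-0.070·111.32)² + (-0.244·111.31)²) = √(60.72150 + 737.64604) = 28.255 km
N: √((0.052·111.32)² + (0.362·111.31)²) = √(33.50835 + 1623.62417) = 40.708 km
O: √((0.032·111.32)² + (-0.114·111.31)²) = √(12.68955 + 161.01935) = 13.180 km
Sorted: G (11.835 km) < O (13.180 km) < I (16.812 km) < J (17.468 km) < A (21.284 km) < …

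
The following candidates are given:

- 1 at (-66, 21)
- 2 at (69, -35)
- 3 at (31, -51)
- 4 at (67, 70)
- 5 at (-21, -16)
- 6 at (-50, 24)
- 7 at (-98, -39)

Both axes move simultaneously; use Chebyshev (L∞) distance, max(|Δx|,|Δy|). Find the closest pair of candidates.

Pairwise distances:
1–2: max(|135|, |-56|) = 135
1–3: max(|97|, |-72|) = 97
1–4: max(|133|, |49|) = 133
1–5: max(|45|, |-37|) = 45
1–6: max(|16|, |3|) = 16
1–7: max(|-32|, |-60|) = 60
2–3: max(|-38|, |-16|) = 38
2–4: max(|-2|, |105|) = 105
2–5: max(|-90|, |19|) = 90
2–6: max(|-119|, |59|) = 119
2–7: max(|-167|, |-4|) = 167
3–4: max(|36|, |121|) = 121
3–5: max(|-52|, |35|) = 52
3–6: max(|-81|, |75|) = 81
3–7: max(|-129|, |12|) = 129
4–5: max(|-88|, |-86|) = 88
4–6: max(|-117|, |-46|) = 117
4–7: max(|-165|, |-109|) = 165
5–6: max(|-29|, |40|) = 40
5–7: max(|-77|, |-23|) = 77
6–7: max(|-48|, |-63|) = 63
Closest pair: 1–6 at 16.

1 and 6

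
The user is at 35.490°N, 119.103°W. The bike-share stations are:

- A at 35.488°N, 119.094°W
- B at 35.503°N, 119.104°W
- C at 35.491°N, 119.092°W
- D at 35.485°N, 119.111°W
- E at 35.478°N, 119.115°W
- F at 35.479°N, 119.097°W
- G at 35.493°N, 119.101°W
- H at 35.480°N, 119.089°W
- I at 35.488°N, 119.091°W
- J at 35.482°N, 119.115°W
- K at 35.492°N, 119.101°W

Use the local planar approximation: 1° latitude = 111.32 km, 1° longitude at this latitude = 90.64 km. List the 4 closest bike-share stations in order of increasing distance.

Distances from 35.490°N, 119.103°W:
A: √((-0.002·111.32)² + (0.009·90.64)²) = √(0.04957 + 0.66546) = 0.846 km
B: √((0.013·111.32)² + (-0.001·90.64)²) = √(2.09427 + 0.00822) = 1.450 km
C: √((0.001·111.32)² + (0.011·90.64)²) = √(0.01239 + 0.99409) = 1.003 km
D: √((-0.005·111.32)² + (-0.008·90.64)²) = √(0.30980 + 0.52580) = 0.914 km
E: √((-0.012·111.32)² + (-0.012·90.64)²) = √(1.78447 + 1.18305) = 1.723 km
F: √((-0.011·111.32)² + (0.006·90.64)²) = √(1.49945 + 0.29576) = 1.340 km
G: √((0.003·111.32)² + (0.002·90.64)²) = √(0.11153 + 0.03286) = 0.380 km
H: √((-0.010·111.32)² + (0.014·90.64)²) = √(1.23921 + 1.61026) = 1.688 km
I: √((-0.002·111.32)² + (0.012·90.64)²) = √(0.04957 + 1.18305) = 1.110 km
J: √((-0.008·111.32)² + (-0.012·90.64)²) = √(0.79310 + 1.18305) = 1.406 km
K: √((0.002·111.32)² + (0.002·90.64)²) = √(0.04957 + 0.03286) = 0.287 km
Sorted: K (0.287 km) < G (0.380 km) < A (0.846 km) < D (0.914 km) < C (1.003 km) < I (1.110 km) < …

K, G, A, D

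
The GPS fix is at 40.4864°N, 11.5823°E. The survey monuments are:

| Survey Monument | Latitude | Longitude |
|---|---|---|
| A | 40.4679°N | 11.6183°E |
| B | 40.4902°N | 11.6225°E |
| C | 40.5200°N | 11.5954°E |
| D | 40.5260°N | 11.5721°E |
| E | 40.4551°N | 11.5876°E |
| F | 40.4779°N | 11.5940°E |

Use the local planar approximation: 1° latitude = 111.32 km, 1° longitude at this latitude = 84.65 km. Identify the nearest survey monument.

F

Distances from 40.4864°N, 11.5823°E:
A: √((-0.0185·111.32)² + (0.0360·84.65)²) = √(4.241211 + 9.286647) = 3.6780 km
B: √((0.0038·111.32)² + (0.0402·84.65)²) = √(0.178943 + 11.579933) = 3.4291 km
C: √((0.0336·111.32)² + (0.0131·84.65)²) = √(13.990233 + 1.229692) = 3.9013 km
D: √((0.0396·111.32)² + (-0.0102·84.65)²) = √(19.432862 + 0.745511) = 4.4920 km
E: √((-0.0313·111.32)² + (0.0053·84.65)²) = √(12.140458 + 0.201282) = 3.5131 km
F: √((-0.0085·111.32)² + (0.0117·84.65)²) = √(0.895332 + 0.980902) = 1.3698 km
Minimum: F at 1.3698 km.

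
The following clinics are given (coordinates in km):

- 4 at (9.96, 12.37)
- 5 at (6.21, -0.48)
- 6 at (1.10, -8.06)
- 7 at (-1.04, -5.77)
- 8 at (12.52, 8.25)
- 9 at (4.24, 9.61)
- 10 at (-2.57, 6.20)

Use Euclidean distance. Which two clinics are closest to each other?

6 and 7

Pairwise distances:
4–5: √((-3.75)² + (-12.85)²) = √(14.0625 + 165.1225) = 13.39 km
4–6: √((-8.86)² + (-20.43)²) = √(78.4996 + 417.3849) = 22.27 km
4–7: √((-11.00)² + (-18.14)²) = √(121.0000 + 329.0596) = 21.21 km
4–8: √((2.56)² + (-4.12)²) = √(6.5536 + 16.9744) = 4.85 km
4–9: √((-5.72)² + (-2.76)²) = √(32.7184 + 7.6176) = 6.35 km
4–10: √((-12.53)² + (-6.17)²) = √(157.0009 + 38.0689) = 13.97 km
5–6: √((-5.11)² + (-7.58)²) = √(26.1121 + 57.4564) = 9.14 km
5–7: √((-7.25)² + (-5.29)²) = √(52.5625 + 27.9841) = 8.97 km
5–8: √((6.31)² + (8.73)²) = √(39.8161 + 76.2129) = 10.77 km
5–9: √((-1.97)² + (10.09)²) = √(3.8809 + 101.8081) = 10.28 km
5–10: √((-8.78)² + (6.68)²) = √(77.0884 + 44.6224) = 11.03 km
6–7: √((-2.14)² + (2.29)²) = √(4.5796 + 5.2441) = 3.13 km
6–8: √((11.42)² + (16.31)²) = √(130.4164 + 266.0161) = 19.91 km
6–9: √((3.14)² + (17.67)²) = √(9.8596 + 312.2289) = 17.95 km
6–10: √((-3.67)² + (14.26)²) = √(13.4689 + 203.3476) = 14.72 km
7–8: √((13.56)² + (14.02)²) = √(183.8736 + 196.5604) = 19.50 km
7–9: √((5.28)² + (15.38)²) = √(27.8784 + 236.5444) = 16.26 km
7–10: √((-1.53)² + (11.97)²) = √(2.3409 + 143.2809) = 12.07 km
8–9: √((-8.28)² + (1.36)²) = √(68.5584 + 1.8496) = 8.39 km
8–10: √((-15.09)² + (-2.05)²) = √(227.7081 + 4.2025) = 15.23 km
9–10: √((-6.81)² + (-3.41)²) = √(46.3761 + 11.6281) = 7.62 km
Closest pair: 6–7 at 3.13 km.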